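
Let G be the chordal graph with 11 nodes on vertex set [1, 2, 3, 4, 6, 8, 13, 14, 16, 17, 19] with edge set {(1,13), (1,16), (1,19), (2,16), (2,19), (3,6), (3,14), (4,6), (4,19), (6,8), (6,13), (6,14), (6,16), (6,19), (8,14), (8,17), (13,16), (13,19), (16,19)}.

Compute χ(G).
χ(G) = 4

Clique number ω(G) = 4 (lower bound: χ ≥ ω).
The clique on [1, 13, 16, 19] has size 4, forcing χ ≥ 4, and the coloring below uses 4 colors, so χ(G) = 4.
A valid 4-coloring: color 1: [1, 2, 6, 17]; color 2: [14, 19]; color 3: [3, 4, 8, 16]; color 4: [13].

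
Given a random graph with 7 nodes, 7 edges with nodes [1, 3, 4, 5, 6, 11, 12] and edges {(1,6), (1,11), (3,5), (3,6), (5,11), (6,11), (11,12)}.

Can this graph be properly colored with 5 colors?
Yes, G is 5-colorable

A valid 5-coloring: color 1: [3, 4, 11]; color 2: [5, 6, 12]; color 3: [1].
(χ(G) = 3 ≤ 5.)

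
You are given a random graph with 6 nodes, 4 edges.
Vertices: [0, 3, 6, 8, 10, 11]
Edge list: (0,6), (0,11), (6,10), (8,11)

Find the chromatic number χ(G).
Clique number ω(G) = 2 (lower bound: χ ≥ ω).
The graph is bipartite (no odd cycle), so 2 colors suffice: χ(G) = 2.
A valid 2-coloring: color 1: [3, 6, 11]; color 2: [0, 8, 10].

χ(G) = 2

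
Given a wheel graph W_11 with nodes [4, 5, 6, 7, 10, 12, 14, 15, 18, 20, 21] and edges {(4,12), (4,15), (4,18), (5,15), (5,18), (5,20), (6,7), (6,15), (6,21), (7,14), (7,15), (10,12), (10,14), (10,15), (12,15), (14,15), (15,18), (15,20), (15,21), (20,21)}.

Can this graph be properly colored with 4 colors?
Yes, G is 4-colorable

A valid 4-coloring: color 1: [15]; color 2: [4, 5, 7, 10, 21]; color 3: [6, 12, 14, 18, 20].
(χ(G) = 3 ≤ 4.)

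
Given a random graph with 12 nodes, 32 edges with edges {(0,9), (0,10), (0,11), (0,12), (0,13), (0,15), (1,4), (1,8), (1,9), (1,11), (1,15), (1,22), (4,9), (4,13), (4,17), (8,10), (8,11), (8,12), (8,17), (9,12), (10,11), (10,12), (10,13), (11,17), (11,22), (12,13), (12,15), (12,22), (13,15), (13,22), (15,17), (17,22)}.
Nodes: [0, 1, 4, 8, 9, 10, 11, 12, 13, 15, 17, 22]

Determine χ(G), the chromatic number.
χ(G) = 4

Clique number ω(G) = 4 (lower bound: χ ≥ ω).
The clique on [0, 10, 12, 13] has size 4, forcing χ ≥ 4, and the coloring below uses 4 colors, so χ(G) = 4.
A valid 4-coloring: color 1: [4, 11, 12]; color 2: [0, 1, 17]; color 3: [8, 9, 13]; color 4: [10, 15, 22].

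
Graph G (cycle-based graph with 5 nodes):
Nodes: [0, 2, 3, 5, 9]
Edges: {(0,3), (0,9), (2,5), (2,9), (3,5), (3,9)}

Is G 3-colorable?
Yes, G is 3-colorable

A valid 3-coloring: color 1: [2, 3]; color 2: [5, 9]; color 3: [0].
(χ(G) = 3 ≤ 3.)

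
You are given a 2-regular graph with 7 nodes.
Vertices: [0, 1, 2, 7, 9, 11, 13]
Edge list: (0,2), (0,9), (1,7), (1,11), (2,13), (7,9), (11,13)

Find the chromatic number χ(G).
Clique number ω(G) = 2 (lower bound: χ ≥ ω).
Odd cycle [0, 2, 13, 11, 1, 7, 9] needs 3 colors (χ ≥ 3).
The coloring below uses 3 colors, so χ(G) = 3.
A valid 3-coloring: color 1: [0, 7, 11]; color 2: [1, 2, 9]; color 3: [13].

χ(G) = 3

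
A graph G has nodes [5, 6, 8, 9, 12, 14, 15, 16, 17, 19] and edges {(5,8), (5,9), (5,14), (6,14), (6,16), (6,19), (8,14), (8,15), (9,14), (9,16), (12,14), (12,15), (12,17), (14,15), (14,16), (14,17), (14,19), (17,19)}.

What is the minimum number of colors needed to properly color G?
Clique number ω(G) = 3 (lower bound: χ ≥ ω).
Odd cycle [15, 8, 5, 9, 16, 6, 19, 17, 12] needs 3 colors (χ ≥ 3).
Vertex 14 is adjacent to every vertex of [5, 6, 8, 9, 12, 15, 16, 17, 19], which already need 3 colors among themselves, so 14 needs a new color (χ ≥ 4).
The coloring below uses 4 colors, so χ(G) = 4.
A valid 4-coloring: color 1: [14]; color 2: [5, 15, 16, 17]; color 3: [6, 8, 9, 12]; color 4: [19].

χ(G) = 4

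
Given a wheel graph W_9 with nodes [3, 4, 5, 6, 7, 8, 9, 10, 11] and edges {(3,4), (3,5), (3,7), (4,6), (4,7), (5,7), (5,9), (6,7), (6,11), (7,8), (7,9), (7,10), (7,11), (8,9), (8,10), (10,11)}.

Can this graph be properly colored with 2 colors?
No, G is not 2-colorable

The clique on vertices [3, 4, 7] has size 3 > 2, so it alone needs 3 colors.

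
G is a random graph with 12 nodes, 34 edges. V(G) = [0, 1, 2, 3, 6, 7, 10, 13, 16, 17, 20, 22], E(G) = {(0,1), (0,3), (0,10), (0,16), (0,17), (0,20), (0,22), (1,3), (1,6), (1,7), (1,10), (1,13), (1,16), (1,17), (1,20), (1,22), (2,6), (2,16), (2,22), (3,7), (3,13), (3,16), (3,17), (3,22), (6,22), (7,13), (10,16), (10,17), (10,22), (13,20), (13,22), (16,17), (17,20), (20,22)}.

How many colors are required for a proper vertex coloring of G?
χ(G) = 5

Clique number ω(G) = 5 (lower bound: χ ≥ ω).
The clique on [0, 1, 10, 16, 17] has size 5, forcing χ ≥ 5, and the coloring below uses 5 colors, so χ(G) = 5.
A valid 5-coloring: color 1: [1, 2]; color 2: [7, 16, 22]; color 3: [0, 6, 13]; color 4: [3, 10, 20]; color 5: [17].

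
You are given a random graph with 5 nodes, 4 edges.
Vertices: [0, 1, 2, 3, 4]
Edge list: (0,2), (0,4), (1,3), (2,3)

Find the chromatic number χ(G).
Clique number ω(G) = 2 (lower bound: χ ≥ ω).
The graph is bipartite (no odd cycle), so 2 colors suffice: χ(G) = 2.
A valid 2-coloring: color 1: [0, 3]; color 2: [1, 2, 4].

χ(G) = 2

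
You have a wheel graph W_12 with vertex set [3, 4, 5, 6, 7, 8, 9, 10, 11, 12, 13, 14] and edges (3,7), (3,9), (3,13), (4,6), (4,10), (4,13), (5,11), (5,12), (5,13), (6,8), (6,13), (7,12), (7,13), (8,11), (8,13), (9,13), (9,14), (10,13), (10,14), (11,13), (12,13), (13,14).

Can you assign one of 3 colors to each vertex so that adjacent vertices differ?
No, G is not 3-colorable

Odd cycle [5, 12, 7, 3, 9, 14, 10, 4, 6, 8, 11] needs 3 colors (χ ≥ 3).
Vertex 13 is adjacent to every vertex of [3, 4, 5, 6, 7, 8, 9, 10, 11, 12, 14], which already need 3 colors among themselves, so 13 needs a new color (χ ≥ 4).
Hence χ(G) ≥ 4 > 3, so no proper 3-coloring exists.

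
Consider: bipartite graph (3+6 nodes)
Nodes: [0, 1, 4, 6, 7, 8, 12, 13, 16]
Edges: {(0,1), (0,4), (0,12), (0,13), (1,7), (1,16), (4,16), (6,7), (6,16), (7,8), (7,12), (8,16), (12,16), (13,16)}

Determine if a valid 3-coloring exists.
A valid 3-coloring: color 1: [0, 7, 16]; color 2: [1, 4, 6, 8, 12, 13].
(χ(G) = 2 ≤ 3.)

Yes, G is 3-colorable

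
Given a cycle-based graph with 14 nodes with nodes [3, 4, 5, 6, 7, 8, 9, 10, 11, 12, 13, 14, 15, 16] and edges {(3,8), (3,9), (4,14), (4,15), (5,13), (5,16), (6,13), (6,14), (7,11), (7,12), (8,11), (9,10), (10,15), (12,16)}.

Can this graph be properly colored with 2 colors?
Yes, G is 2-colorable

A valid 2-coloring: color 1: [3, 4, 5, 6, 10, 11, 12]; color 2: [7, 8, 9, 13, 14, 15, 16].
(χ(G) = 2 ≤ 2.)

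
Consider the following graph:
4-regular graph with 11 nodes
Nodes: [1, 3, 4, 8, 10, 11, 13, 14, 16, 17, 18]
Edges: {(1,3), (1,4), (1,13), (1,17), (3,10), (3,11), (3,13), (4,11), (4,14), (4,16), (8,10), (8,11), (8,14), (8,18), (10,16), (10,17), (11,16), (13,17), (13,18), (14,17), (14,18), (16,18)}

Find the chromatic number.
χ(G) = 3

Clique number ω(G) = 3 (lower bound: χ ≥ ω).
The clique on [1, 13, 17] has size 3, forcing χ ≥ 3, and the coloring below uses 3 colors, so χ(G) = 3.
A valid 3-coloring: color 1: [1, 10, 11, 18]; color 2: [13, 14, 16]; color 3: [3, 4, 8, 17].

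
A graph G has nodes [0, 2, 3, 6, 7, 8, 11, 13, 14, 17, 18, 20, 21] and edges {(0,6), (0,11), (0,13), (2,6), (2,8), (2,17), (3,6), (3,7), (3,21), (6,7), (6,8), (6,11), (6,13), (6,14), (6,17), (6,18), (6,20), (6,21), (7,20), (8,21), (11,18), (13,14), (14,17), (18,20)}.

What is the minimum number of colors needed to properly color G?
χ(G) = 3

Clique number ω(G) = 3 (lower bound: χ ≥ ω).
The clique on [0, 6, 11] has size 3, forcing χ ≥ 3, and the coloring below uses 3 colors, so χ(G) = 3.
A valid 3-coloring: color 1: [6]; color 2: [0, 2, 7, 14, 18, 21]; color 3: [3, 8, 11, 13, 17, 20].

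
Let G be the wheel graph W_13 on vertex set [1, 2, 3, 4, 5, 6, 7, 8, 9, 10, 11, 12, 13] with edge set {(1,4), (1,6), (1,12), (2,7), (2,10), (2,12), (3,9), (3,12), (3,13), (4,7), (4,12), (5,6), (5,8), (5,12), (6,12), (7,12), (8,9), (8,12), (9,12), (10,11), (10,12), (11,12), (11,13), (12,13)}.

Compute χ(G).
χ(G) = 3

Clique number ω(G) = 3 (lower bound: χ ≥ ω).
The clique on [1, 4, 12] has size 3, forcing χ ≥ 3, and the coloring below uses 3 colors, so χ(G) = 3.
A valid 3-coloring: color 1: [12]; color 2: [1, 5, 7, 9, 10, 13]; color 3: [2, 3, 4, 6, 8, 11].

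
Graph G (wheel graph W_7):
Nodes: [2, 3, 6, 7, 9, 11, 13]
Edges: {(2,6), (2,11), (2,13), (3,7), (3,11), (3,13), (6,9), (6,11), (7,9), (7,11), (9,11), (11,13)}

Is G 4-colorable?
A valid 4-coloring: color 1: [11]; color 2: [2, 3, 9]; color 3: [6, 7, 13].
(χ(G) = 3 ≤ 4.)

Yes, G is 4-colorable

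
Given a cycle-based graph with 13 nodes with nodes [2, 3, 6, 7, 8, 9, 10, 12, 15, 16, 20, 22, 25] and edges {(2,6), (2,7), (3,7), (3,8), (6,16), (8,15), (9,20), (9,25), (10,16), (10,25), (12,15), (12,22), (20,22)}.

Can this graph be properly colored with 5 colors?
A valid 5-coloring: color 1: [2, 3, 9, 15, 16, 22]; color 2: [6, 7, 8, 10, 12, 20]; color 3: [25].
(χ(G) = 3 ≤ 5.)

Yes, G is 5-colorable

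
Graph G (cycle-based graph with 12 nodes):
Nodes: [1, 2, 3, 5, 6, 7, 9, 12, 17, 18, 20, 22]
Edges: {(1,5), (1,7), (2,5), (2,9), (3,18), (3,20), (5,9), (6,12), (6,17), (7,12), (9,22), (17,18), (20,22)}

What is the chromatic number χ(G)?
χ(G) = 3

Clique number ω(G) = 3 (lower bound: χ ≥ ω).
The clique on [2, 5, 9] has size 3, forcing χ ≥ 3, and the coloring below uses 3 colors, so χ(G) = 3.
A valid 3-coloring: color 1: [3, 5, 6, 7, 22]; color 2: [1, 9, 12, 18, 20]; color 3: [2, 17].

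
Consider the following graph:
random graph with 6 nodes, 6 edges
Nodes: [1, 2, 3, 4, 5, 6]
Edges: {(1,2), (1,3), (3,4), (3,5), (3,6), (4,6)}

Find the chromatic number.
Clique number ω(G) = 3 (lower bound: χ ≥ ω).
The clique on [3, 4, 6] has size 3, forcing χ ≥ 3, and the coloring below uses 3 colors, so χ(G) = 3.
A valid 3-coloring: color 1: [2, 3]; color 2: [1, 4, 5]; color 3: [6].

χ(G) = 3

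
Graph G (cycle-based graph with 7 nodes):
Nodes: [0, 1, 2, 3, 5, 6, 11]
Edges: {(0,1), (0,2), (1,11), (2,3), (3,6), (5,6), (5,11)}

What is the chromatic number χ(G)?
Clique number ω(G) = 2 (lower bound: χ ≥ ω).
Odd cycle [5, 6, 3, 2, 0, 1, 11] needs 3 colors (χ ≥ 3).
The coloring below uses 3 colors, so χ(G) = 3.
A valid 3-coloring: color 1: [1, 3, 5]; color 2: [2, 6, 11]; color 3: [0].

χ(G) = 3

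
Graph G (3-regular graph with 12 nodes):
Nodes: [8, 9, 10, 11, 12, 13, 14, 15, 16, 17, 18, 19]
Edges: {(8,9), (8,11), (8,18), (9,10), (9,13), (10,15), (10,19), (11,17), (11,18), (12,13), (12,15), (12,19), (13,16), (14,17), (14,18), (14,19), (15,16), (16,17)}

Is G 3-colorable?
Yes, G is 3-colorable

A valid 3-coloring: color 1: [9, 16, 18, 19]; color 2: [8, 13, 15, 17]; color 3: [10, 11, 12, 14].
(χ(G) = 3 ≤ 3.)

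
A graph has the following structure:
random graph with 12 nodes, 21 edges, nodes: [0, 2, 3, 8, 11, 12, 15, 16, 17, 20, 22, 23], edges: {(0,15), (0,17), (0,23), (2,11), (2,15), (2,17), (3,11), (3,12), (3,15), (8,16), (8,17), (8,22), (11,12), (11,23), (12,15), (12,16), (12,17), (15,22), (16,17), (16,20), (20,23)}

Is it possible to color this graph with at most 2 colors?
The clique on vertices [8, 16, 17] has size 3 > 2, so it alone needs 3 colors.

No, G is not 2-colorable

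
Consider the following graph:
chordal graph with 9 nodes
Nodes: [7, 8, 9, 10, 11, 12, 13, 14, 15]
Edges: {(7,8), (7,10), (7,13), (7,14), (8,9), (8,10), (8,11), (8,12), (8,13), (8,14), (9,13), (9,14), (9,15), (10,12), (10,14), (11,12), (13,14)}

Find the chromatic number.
Clique number ω(G) = 4 (lower bound: χ ≥ ω).
The clique on [7, 8, 10, 14] has size 4, forcing χ ≥ 4, and the coloring below uses 4 colors, so χ(G) = 4.
A valid 4-coloring: color 1: [8, 15]; color 2: [12, 14]; color 3: [10, 11, 13]; color 4: [7, 9].

χ(G) = 4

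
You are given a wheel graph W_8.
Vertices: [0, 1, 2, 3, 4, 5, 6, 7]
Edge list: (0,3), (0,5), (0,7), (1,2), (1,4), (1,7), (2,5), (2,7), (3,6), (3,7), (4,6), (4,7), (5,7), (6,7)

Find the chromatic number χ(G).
Clique number ω(G) = 3 (lower bound: χ ≥ ω).
Odd cycle [5, 2, 1, 4, 6, 3, 0] needs 3 colors (χ ≥ 3).
Vertex 7 is adjacent to every vertex of [0, 1, 2, 3, 4, 5, 6], which already need 3 colors among themselves, so 7 needs a new color (χ ≥ 4).
The coloring below uses 4 colors, so χ(G) = 4.
A valid 4-coloring: color 1: [7]; color 2: [1, 3, 5]; color 3: [0, 2, 4]; color 4: [6].

χ(G) = 4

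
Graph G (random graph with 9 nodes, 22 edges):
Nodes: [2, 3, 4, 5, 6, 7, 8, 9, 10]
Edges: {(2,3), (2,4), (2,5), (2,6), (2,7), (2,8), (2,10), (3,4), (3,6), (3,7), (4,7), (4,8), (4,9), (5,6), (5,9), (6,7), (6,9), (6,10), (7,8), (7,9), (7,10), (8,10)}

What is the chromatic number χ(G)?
χ(G) = 5

Clique number ω(G) = 4 (lower bound: χ ≥ ω).
Odd cycle [3, 4, 8, 10, 6] needs 3 colors (χ ≥ 3).
Vertex 7 is adjacent to every vertex of [3, 4, 6, 8, 10], which already need 3 colors among themselves, so 7 needs a new color (χ ≥ 4).
Vertex 2 is adjacent to every vertex of [3, 4, 6, 7, 8, 10], which already need 4 colors among themselves, so 2 needs a new color (χ ≥ 5).
The coloring below uses 5 colors, so χ(G) = 5.
A valid 5-coloring: color 1: [5, 7]; color 2: [2, 9]; color 3: [4, 6]; color 4: [3, 10]; color 5: [8].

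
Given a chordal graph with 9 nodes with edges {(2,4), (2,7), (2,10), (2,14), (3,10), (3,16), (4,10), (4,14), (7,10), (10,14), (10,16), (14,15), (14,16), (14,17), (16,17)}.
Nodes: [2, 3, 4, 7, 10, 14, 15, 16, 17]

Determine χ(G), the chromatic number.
χ(G) = 4

Clique number ω(G) = 4 (lower bound: χ ≥ ω).
The clique on [2, 4, 10, 14] has size 4, forcing χ ≥ 4, and the coloring below uses 4 colors, so χ(G) = 4.
A valid 4-coloring: color 1: [3, 7, 14]; color 2: [10, 15, 17]; color 3: [2, 16]; color 4: [4].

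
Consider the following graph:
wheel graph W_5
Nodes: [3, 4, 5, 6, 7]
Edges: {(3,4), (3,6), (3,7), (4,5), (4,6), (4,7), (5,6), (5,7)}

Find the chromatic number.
χ(G) = 3

Clique number ω(G) = 3 (lower bound: χ ≥ ω).
The clique on [3, 4, 6] has size 3, forcing χ ≥ 3, and the coloring below uses 3 colors, so χ(G) = 3.
A valid 3-coloring: color 1: [4]; color 2: [3, 5]; color 3: [6, 7].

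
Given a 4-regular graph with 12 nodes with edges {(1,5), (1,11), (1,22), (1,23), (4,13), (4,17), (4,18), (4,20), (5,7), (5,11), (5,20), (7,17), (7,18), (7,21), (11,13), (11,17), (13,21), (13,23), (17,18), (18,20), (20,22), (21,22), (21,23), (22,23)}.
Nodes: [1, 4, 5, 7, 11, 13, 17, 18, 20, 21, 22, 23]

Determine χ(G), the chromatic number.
Clique number ω(G) = 3 (lower bound: χ ≥ ω).
The clique on [1, 5, 11] has size 3, forcing χ ≥ 3, and the coloring below uses 3 colors, so χ(G) = 3.
A valid 3-coloring: color 1: [1, 17, 20, 21]; color 2: [4, 7, 11, 23]; color 3: [5, 13, 18, 22].

χ(G) = 3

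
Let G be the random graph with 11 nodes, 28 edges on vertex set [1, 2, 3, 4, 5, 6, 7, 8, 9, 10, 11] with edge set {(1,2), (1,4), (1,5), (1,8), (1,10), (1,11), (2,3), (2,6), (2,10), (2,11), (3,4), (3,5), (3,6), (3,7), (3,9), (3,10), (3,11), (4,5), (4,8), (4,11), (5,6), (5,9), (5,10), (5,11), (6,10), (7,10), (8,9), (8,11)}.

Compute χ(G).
χ(G) = 4

Clique number ω(G) = 4 (lower bound: χ ≥ ω).
The clique on [1, 4, 8, 11] has size 4, forcing χ ≥ 4, and the coloring below uses 4 colors, so χ(G) = 4.
A valid 4-coloring: color 1: [1, 3]; color 2: [2, 5, 7, 8]; color 3: [9, 10, 11]; color 4: [4, 6].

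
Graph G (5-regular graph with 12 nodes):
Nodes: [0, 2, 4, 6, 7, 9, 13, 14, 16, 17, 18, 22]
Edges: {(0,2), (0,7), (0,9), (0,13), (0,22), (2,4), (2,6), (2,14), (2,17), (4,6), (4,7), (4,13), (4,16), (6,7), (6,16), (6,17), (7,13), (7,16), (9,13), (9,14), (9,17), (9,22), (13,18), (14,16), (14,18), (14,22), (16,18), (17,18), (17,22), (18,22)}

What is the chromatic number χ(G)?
χ(G) = 4

Clique number ω(G) = 4 (lower bound: χ ≥ ω).
The clique on [4, 6, 7, 16] has size 4, forcing χ ≥ 4, and the coloring below uses 4 colors, so χ(G) = 4.
A valid 4-coloring: color 1: [0, 4, 14, 17]; color 2: [2, 7, 9, 18]; color 3: [6, 13, 22]; color 4: [16].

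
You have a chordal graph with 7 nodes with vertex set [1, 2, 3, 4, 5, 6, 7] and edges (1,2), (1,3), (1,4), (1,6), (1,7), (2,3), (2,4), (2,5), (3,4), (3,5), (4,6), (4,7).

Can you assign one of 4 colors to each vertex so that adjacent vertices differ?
Yes, G is 4-colorable

A valid 4-coloring: color 1: [1, 5]; color 2: [4]; color 3: [2, 6, 7]; color 4: [3].
(χ(G) = 4 ≤ 4.)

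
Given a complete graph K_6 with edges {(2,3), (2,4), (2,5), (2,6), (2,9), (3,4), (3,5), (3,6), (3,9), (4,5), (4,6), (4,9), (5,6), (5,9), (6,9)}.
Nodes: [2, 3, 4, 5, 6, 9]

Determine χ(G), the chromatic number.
χ(G) = 6

Clique number ω(G) = 6 (lower bound: χ ≥ ω).
The clique on [2, 3, 4, 5, 6, 9] has size 6, forcing χ ≥ 6, and the coloring below uses 6 colors, so χ(G) = 6.
A valid 6-coloring: color 1: [6]; color 2: [3]; color 3: [9]; color 4: [5]; color 5: [4]; color 6: [2].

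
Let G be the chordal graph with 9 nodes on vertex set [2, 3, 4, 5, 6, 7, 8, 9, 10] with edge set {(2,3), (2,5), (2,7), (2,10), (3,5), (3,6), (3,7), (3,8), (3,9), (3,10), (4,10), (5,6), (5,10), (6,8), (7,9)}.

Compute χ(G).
Clique number ω(G) = 4 (lower bound: χ ≥ ω).
The clique on [2, 3, 5, 10] has size 4, forcing χ ≥ 4, and the coloring below uses 4 colors, so χ(G) = 4.
A valid 4-coloring: color 1: [3, 4]; color 2: [6, 7, 10]; color 3: [2, 8, 9]; color 4: [5].

χ(G) = 4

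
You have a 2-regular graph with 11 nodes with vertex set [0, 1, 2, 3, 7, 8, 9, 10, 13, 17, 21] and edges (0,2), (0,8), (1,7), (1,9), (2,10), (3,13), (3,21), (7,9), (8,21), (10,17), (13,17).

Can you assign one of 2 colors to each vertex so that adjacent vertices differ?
No, G is not 2-colorable

The clique on vertices [1, 7, 9] has size 3 > 2, so it alone needs 3 colors.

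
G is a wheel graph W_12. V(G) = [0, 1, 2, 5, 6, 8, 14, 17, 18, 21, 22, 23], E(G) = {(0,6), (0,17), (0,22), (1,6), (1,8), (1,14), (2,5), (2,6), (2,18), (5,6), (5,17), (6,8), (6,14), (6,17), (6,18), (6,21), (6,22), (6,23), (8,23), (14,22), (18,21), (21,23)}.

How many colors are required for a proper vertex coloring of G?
Clique number ω(G) = 3 (lower bound: χ ≥ ω).
Odd cycle [2, 5, 17, 0, 22, 14, 1, 8, 23, 21, 18] needs 3 colors (χ ≥ 3).
Vertex 6 is adjacent to every vertex of [0, 1, 2, 5, 8, 14, 17, 18, 21, 22, 23], which already need 3 colors among themselves, so 6 needs a new color (χ ≥ 4).
The coloring below uses 4 colors, so χ(G) = 4.
A valid 4-coloring: color 1: [6]; color 2: [1, 2, 17, 21, 22]; color 3: [0, 5, 8, 14, 18]; color 4: [23].

χ(G) = 4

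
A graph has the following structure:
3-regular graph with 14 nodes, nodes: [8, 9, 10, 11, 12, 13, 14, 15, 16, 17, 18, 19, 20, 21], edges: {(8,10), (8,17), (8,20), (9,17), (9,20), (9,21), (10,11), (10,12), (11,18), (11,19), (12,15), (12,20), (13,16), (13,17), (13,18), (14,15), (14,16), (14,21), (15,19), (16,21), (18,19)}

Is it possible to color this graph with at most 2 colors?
The clique on vertices [11, 18, 19] has size 3 > 2, so it alone needs 3 colors.

No, G is not 2-colorable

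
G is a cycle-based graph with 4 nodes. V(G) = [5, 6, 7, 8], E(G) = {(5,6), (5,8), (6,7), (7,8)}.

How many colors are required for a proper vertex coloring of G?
χ(G) = 2

Clique number ω(G) = 2 (lower bound: χ ≥ ω).
The graph is bipartite (no odd cycle), so 2 colors suffice: χ(G) = 2.
A valid 2-coloring: color 1: [6, 8]; color 2: [5, 7].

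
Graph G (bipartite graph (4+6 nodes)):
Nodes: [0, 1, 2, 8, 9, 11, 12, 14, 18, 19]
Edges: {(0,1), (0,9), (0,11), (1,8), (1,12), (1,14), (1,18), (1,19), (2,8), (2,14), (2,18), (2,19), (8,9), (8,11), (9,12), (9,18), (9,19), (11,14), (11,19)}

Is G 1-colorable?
No, G is not 1-colorable

Edge (0,1) forces its endpoints to differ, so 1 color is not enough.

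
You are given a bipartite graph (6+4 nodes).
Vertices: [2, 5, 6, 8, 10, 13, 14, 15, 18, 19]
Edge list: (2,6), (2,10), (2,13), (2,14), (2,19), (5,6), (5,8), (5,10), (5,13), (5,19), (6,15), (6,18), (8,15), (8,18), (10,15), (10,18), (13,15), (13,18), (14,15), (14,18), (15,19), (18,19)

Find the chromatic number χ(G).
χ(G) = 2

Clique number ω(G) = 2 (lower bound: χ ≥ ω).
The graph is bipartite (no odd cycle), so 2 colors suffice: χ(G) = 2.
A valid 2-coloring: color 1: [2, 5, 15, 18]; color 2: [6, 8, 10, 13, 14, 19].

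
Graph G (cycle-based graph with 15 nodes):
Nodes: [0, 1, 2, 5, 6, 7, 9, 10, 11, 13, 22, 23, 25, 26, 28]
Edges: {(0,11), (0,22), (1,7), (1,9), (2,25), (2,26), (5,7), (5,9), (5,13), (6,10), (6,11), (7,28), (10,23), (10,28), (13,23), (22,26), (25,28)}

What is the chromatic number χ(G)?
Clique number ω(G) = 2 (lower bound: χ ≥ ω).
Odd cycle [6, 11, 0, 22, 26, 2, 25, 28, 10] needs 3 colors (χ ≥ 3).
The coloring below uses 3 colors, so χ(G) = 3.
A valid 3-coloring: color 1: [2, 7, 9, 10, 11, 13, 22]; color 2: [0, 1, 5, 6, 23, 26, 28]; color 3: [25].

χ(G) = 3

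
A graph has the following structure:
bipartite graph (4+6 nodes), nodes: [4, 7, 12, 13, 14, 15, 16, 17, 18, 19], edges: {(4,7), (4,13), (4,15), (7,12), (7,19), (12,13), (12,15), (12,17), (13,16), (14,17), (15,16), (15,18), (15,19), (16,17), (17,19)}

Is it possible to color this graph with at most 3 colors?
Yes, G is 3-colorable

A valid 3-coloring: color 1: [7, 13, 15, 17]; color 2: [4, 12, 14, 16, 18, 19].
(χ(G) = 2 ≤ 3.)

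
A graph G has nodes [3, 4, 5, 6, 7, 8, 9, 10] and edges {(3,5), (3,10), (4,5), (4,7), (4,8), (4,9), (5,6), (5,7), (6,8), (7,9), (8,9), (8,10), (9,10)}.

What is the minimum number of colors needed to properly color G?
Clique number ω(G) = 3 (lower bound: χ ≥ ω).
The clique on [8, 9, 10] has size 3, forcing χ ≥ 3, and the coloring below uses 3 colors, so χ(G) = 3.
A valid 3-coloring: color 1: [3, 7, 8]; color 2: [4, 6, 10]; color 3: [5, 9].

χ(G) = 3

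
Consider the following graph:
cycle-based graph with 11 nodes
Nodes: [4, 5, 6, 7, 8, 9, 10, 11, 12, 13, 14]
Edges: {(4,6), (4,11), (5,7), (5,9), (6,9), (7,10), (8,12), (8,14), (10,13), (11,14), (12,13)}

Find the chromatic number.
χ(G) = 3

Clique number ω(G) = 2 (lower bound: χ ≥ ω).
Odd cycle [4, 11, 14, 8, 12, 13, 10, 7, 5, 9, 6] needs 3 colors (χ ≥ 3).
The coloring below uses 3 colors, so χ(G) = 3.
A valid 3-coloring: color 1: [4, 9, 10, 12, 14]; color 2: [6, 7, 8, 11, 13]; color 3: [5].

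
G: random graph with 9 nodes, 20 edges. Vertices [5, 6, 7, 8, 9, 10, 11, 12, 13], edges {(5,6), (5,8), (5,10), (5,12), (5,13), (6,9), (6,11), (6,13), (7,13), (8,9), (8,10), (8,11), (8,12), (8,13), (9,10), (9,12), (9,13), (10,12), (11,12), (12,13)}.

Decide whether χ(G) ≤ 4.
Yes, G is 4-colorable

A valid 4-coloring: color 1: [6, 7, 8]; color 2: [10, 11, 13]; color 3: [12]; color 4: [5, 9].
(χ(G) = 4 ≤ 4.)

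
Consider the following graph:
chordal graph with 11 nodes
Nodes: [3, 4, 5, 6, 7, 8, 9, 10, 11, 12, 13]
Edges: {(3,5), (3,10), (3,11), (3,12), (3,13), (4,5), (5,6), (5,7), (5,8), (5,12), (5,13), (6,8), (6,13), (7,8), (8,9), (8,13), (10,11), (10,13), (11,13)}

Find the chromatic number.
χ(G) = 4

Clique number ω(G) = 4 (lower bound: χ ≥ ω).
The clique on [3, 10, 11, 13] has size 4, forcing χ ≥ 4, and the coloring below uses 4 colors, so χ(G) = 4.
A valid 4-coloring: color 1: [5, 9, 11]; color 2: [4, 7, 12, 13]; color 3: [3, 8]; color 4: [6, 10].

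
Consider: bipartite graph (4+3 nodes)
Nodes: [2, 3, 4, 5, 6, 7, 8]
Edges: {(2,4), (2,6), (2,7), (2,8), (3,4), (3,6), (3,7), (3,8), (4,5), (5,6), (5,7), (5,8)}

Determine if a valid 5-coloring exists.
A valid 5-coloring: color 1: [2, 3, 5]; color 2: [4, 6, 7, 8].
(χ(G) = 2 ≤ 5.)

Yes, G is 5-colorable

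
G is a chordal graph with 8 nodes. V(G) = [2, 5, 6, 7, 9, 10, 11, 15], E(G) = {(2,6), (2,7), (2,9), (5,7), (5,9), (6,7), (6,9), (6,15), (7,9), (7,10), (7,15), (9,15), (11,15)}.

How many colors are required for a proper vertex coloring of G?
Clique number ω(G) = 4 (lower bound: χ ≥ ω).
The clique on [2, 6, 7, 9] has size 4, forcing χ ≥ 4, and the coloring below uses 4 colors, so χ(G) = 4.
A valid 4-coloring: color 1: [7, 11]; color 2: [9, 10]; color 3: [2, 5, 15]; color 4: [6].

χ(G) = 4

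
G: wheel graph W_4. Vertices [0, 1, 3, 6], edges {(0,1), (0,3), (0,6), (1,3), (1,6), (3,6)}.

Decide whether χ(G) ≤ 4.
A valid 4-coloring: color 1: [6]; color 2: [1]; color 3: [0]; color 4: [3].
(χ(G) = 4 ≤ 4.)

Yes, G is 4-colorable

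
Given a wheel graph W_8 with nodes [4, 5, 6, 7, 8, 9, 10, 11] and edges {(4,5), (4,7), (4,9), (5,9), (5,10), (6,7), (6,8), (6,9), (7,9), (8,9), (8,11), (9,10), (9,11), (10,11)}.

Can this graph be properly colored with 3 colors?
Odd cycle [6, 7, 4, 5, 10, 11, 8] needs 3 colors (χ ≥ 3).
Vertex 9 is adjacent to every vertex of [4, 5, 6, 7, 8, 10, 11], which already need 3 colors among themselves, so 9 needs a new color (χ ≥ 4).
Hence χ(G) ≥ 4 > 3, so no proper 3-coloring exists.

No, G is not 3-colorable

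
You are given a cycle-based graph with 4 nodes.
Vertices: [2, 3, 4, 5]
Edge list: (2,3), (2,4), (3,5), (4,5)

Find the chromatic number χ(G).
Clique number ω(G) = 2 (lower bound: χ ≥ ω).
The graph is bipartite (no odd cycle), so 2 colors suffice: χ(G) = 2.
A valid 2-coloring: color 1: [2, 5]; color 2: [3, 4].

χ(G) = 2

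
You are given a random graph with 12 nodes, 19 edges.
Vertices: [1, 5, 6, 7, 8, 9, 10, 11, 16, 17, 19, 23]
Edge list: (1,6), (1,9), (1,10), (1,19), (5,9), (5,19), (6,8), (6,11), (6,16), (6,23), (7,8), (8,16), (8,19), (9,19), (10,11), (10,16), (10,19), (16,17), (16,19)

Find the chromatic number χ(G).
Clique number ω(G) = 3 (lower bound: χ ≥ ω).
The clique on [6, 8, 16] has size 3, forcing χ ≥ 3, and the coloring below uses 3 colors, so χ(G) = 3.
A valid 3-coloring: color 1: [6, 7, 17, 19]; color 2: [1, 5, 11, 16, 23]; color 3: [8, 9, 10].

χ(G) = 3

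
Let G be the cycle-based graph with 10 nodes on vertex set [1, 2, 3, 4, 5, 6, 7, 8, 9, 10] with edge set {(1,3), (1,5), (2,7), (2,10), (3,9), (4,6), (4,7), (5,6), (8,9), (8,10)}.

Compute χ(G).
χ(G) = 2

Clique number ω(G) = 2 (lower bound: χ ≥ ω).
The graph is bipartite (no odd cycle), so 2 colors suffice: χ(G) = 2.
A valid 2-coloring: color 1: [1, 6, 7, 9, 10]; color 2: [2, 3, 4, 5, 8].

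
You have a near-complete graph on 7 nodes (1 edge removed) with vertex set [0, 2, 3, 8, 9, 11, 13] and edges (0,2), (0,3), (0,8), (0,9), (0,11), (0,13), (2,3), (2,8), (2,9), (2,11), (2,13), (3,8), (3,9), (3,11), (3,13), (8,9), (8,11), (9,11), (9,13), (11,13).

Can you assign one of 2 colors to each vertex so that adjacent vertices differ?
The clique on vertices [0, 2, 3, 8, 9, 11] has size 6 > 2, so it alone needs 6 colors.

No, G is not 2-colorable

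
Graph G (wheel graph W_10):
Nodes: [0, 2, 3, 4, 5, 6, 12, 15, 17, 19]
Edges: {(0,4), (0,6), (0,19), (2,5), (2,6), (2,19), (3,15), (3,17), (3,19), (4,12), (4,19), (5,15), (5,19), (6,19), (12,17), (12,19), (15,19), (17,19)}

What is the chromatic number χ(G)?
χ(G) = 4

Clique number ω(G) = 3 (lower bound: χ ≥ ω).
Odd cycle [5, 2, 6, 0, 4, 12, 17, 3, 15] needs 3 colors (χ ≥ 3).
Vertex 19 is adjacent to every vertex of [0, 2, 3, 4, 5, 6, 12, 15, 17], which already need 3 colors among themselves, so 19 needs a new color (χ ≥ 4).
The coloring below uses 4 colors, so χ(G) = 4.
A valid 4-coloring: color 1: [19]; color 2: [3, 4, 5, 6]; color 3: [0, 2, 12, 15]; color 4: [17].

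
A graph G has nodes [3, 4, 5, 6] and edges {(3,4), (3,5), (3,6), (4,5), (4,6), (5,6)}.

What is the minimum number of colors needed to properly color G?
χ(G) = 4

Clique number ω(G) = 4 (lower bound: χ ≥ ω).
The clique on [3, 4, 5, 6] has size 4, forcing χ ≥ 4, and the coloring below uses 4 colors, so χ(G) = 4.
A valid 4-coloring: color 1: [3]; color 2: [4]; color 3: [6]; color 4: [5].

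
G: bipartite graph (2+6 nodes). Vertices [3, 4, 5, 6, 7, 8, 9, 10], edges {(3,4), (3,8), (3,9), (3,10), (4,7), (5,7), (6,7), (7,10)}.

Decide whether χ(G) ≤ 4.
Yes, G is 4-colorable

A valid 4-coloring: color 1: [3, 7]; color 2: [4, 5, 6, 8, 9, 10].
(χ(G) = 2 ≤ 4.)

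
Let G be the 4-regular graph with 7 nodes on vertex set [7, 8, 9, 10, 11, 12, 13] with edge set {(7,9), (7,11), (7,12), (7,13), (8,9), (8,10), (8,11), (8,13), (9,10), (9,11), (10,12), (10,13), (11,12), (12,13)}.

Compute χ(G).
Clique number ω(G) = 3 (lower bound: χ ≥ ω).
Suppose a proper 3-coloring c exists. The clique [7, 9, 11] takes 3 distinct colors; by symmetry let c(7) = 1, c(9) = 2, c(11) = 3.
- Vertex 8: neighbors [9, 11] already have colors [2, 3] ⇒ c(8) = 1.
- Vertex 10: neighbors [8, 9] already have colors [1, 2] ⇒ c(10) = 3.
- Vertex 12: neighbors [7, 10] already have colors [1, 3] ⇒ c(12) = 2.
- Vertex 13: neighbors [7, 12, 10] already have colors [1, 2, 3] — all 3 colors blocked. Contradiction.
The forced assignments end in a contradiction, so G has no proper 3-coloring (χ ≥ 4).
The coloring below uses 4 colors, so χ(G) = 4.
A valid 4-coloring: color 1: [7, 8]; color 2: [9, 13]; color 3: [10, 11]; color 4: [12].

χ(G) = 4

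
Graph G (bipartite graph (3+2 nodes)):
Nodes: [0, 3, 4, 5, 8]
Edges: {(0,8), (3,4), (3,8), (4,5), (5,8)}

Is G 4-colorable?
A valid 4-coloring: color 1: [4, 8]; color 2: [0, 3, 5].
(χ(G) = 2 ≤ 4.)

Yes, G is 4-colorable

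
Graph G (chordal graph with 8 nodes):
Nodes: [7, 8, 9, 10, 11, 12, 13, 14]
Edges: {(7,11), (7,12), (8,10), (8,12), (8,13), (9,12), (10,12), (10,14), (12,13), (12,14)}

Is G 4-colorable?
A valid 4-coloring: color 1: [11, 12]; color 2: [7, 9, 10, 13]; color 3: [8, 14].
(χ(G) = 3 ≤ 4.)

Yes, G is 4-colorable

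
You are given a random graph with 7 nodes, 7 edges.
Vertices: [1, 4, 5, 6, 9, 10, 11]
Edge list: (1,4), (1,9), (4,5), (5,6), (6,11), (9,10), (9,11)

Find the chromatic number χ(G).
Clique number ω(G) = 2 (lower bound: χ ≥ ω).
The graph is bipartite (no odd cycle), so 2 colors suffice: χ(G) = 2.
A valid 2-coloring: color 1: [4, 6, 9]; color 2: [1, 5, 10, 11].

χ(G) = 2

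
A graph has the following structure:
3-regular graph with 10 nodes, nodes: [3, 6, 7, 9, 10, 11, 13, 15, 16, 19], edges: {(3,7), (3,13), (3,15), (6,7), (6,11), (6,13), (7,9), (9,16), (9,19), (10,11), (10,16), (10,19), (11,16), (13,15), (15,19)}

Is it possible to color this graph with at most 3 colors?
Yes, G is 3-colorable

A valid 3-coloring: color 1: [3, 6, 9, 10]; color 2: [7, 11, 15]; color 3: [13, 16, 19].
(χ(G) = 3 ≤ 3.)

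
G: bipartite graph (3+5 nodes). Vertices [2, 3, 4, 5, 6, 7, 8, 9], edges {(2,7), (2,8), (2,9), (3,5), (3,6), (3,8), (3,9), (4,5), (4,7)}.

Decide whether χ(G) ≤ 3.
A valid 3-coloring: color 1: [2, 3, 4]; color 2: [5, 6, 7, 8, 9].
(χ(G) = 2 ≤ 3.)

Yes, G is 3-colorable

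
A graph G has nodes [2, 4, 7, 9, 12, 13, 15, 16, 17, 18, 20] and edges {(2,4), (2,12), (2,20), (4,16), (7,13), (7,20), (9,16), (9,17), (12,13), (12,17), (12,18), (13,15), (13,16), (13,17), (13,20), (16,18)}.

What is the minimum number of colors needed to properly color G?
Clique number ω(G) = 3 (lower bound: χ ≥ ω).
The clique on [7, 13, 20] has size 3, forcing χ ≥ 3, and the coloring below uses 3 colors, so χ(G) = 3.
A valid 3-coloring: color 1: [2, 9, 13, 18]; color 2: [12, 15, 16, 20]; color 3: [4, 7, 17].

χ(G) = 3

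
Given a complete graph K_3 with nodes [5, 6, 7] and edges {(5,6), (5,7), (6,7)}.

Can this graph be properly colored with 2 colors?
The clique on vertices [5, 6, 7] has size 3 > 2, so it alone needs 3 colors.

No, G is not 2-colorable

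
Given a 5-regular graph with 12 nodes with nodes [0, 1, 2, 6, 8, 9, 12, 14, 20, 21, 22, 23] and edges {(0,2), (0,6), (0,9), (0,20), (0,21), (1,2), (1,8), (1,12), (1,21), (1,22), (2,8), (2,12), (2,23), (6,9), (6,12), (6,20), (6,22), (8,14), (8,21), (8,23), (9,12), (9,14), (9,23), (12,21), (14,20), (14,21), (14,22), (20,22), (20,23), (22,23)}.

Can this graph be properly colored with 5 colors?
A valid 5-coloring: color 1: [1, 6, 14, 23]; color 2: [2, 9, 20, 21]; color 3: [0, 8, 12, 22].
(χ(G) = 3 ≤ 5.)

Yes, G is 5-colorable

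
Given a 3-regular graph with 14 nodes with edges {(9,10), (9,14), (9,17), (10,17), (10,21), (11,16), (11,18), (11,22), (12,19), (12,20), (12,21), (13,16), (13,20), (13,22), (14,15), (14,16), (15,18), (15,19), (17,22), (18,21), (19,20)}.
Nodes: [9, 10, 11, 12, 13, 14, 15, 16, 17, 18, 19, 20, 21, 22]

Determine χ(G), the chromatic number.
χ(G) = 3

Clique number ω(G) = 3 (lower bound: χ ≥ ω).
The clique on [9, 10, 17] has size 3, forcing χ ≥ 3, and the coloring below uses 3 colors, so χ(G) = 3.
A valid 3-coloring: color 1: [11, 13, 14, 17, 19, 21]; color 2: [10, 12, 16, 18, 22]; color 3: [9, 15, 20].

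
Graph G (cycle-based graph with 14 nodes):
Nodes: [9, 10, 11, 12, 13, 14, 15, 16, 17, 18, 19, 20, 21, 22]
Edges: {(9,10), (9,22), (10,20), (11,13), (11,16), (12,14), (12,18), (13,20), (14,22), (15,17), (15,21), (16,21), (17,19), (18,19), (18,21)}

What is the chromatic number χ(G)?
χ(G) = 3

Clique number ω(G) = 2 (lower bound: χ ≥ ω).
Odd cycle [19, 17, 15, 21, 18] needs 3 colors (χ ≥ 3).
The coloring below uses 3 colors, so χ(G) = 3.
A valid 3-coloring: color 1: [9, 13, 14, 16, 17, 18]; color 2: [10, 11, 12, 19, 21, 22]; color 3: [15, 20].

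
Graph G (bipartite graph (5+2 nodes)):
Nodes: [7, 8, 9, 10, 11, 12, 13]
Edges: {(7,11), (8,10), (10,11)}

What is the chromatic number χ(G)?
Clique number ω(G) = 2 (lower bound: χ ≥ ω).
The graph is bipartite (no odd cycle), so 2 colors suffice: χ(G) = 2.
A valid 2-coloring: color 1: [7, 9, 10, 12, 13]; color 2: [8, 11].

χ(G) = 2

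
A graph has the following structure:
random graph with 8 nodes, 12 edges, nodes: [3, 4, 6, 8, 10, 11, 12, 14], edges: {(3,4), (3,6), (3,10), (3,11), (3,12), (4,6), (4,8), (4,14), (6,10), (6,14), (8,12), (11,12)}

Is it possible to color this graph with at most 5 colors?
A valid 5-coloring: color 1: [3, 8, 14]; color 2: [4, 10, 12]; color 3: [6, 11].
(χ(G) = 3 ≤ 5.)

Yes, G is 5-colorable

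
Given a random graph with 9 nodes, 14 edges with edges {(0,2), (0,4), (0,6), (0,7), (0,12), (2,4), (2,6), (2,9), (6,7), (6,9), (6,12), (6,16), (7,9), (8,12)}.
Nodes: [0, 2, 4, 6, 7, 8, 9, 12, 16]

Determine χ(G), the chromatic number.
Clique number ω(G) = 3 (lower bound: χ ≥ ω).
The clique on [0, 2, 4] has size 3, forcing χ ≥ 3, and the coloring below uses 3 colors, so χ(G) = 3.
A valid 3-coloring: color 1: [4, 6, 8]; color 2: [0, 9, 16]; color 3: [2, 7, 12].

χ(G) = 3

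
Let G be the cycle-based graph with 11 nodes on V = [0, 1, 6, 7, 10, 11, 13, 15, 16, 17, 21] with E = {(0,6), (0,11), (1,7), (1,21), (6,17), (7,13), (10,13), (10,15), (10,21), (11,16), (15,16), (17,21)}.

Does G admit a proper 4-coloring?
Yes, G is 4-colorable

A valid 4-coloring: color 1: [6, 7, 11, 15, 21]; color 2: [0, 1, 10, 16, 17]; color 3: [13].
(χ(G) = 3 ≤ 4.)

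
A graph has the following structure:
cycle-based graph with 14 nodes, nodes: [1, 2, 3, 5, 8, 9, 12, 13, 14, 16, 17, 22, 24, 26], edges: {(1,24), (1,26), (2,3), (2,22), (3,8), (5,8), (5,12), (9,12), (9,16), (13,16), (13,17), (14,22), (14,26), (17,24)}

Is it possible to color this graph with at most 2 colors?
Yes, G is 2-colorable

A valid 2-coloring: color 1: [3, 5, 9, 13, 22, 24, 26]; color 2: [1, 2, 8, 12, 14, 16, 17].
(χ(G) = 2 ≤ 2.)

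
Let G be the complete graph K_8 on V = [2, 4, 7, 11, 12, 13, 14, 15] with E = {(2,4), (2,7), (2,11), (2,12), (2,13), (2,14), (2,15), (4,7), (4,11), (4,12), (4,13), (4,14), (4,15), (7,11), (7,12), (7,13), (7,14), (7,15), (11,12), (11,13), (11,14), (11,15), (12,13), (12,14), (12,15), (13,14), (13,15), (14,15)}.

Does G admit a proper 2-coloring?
The clique on vertices [2, 4, 7, 11, 12, 13, 14, 15] has size 8 > 2, so it alone needs 8 colors.

No, G is not 2-colorable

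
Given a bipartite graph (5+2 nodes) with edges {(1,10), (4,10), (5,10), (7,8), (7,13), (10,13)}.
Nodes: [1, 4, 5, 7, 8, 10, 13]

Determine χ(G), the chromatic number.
Clique number ω(G) = 2 (lower bound: χ ≥ ω).
The graph is bipartite (no odd cycle), so 2 colors suffice: χ(G) = 2.
A valid 2-coloring: color 1: [7, 10]; color 2: [1, 4, 5, 8, 13].

χ(G) = 2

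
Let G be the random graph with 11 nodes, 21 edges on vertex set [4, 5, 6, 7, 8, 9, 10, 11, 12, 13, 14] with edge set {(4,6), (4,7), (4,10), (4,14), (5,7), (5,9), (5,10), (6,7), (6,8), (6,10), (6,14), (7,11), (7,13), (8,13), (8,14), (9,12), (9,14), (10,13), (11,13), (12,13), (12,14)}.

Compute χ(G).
Clique number ω(G) = 3 (lower bound: χ ≥ ω).
The clique on [6, 8, 14] has size 3, forcing χ ≥ 3, and the coloring below uses 3 colors, so χ(G) = 3.
A valid 3-coloring: color 1: [6, 9, 13]; color 2: [7, 10, 14]; color 3: [4, 5, 8, 11, 12].

χ(G) = 3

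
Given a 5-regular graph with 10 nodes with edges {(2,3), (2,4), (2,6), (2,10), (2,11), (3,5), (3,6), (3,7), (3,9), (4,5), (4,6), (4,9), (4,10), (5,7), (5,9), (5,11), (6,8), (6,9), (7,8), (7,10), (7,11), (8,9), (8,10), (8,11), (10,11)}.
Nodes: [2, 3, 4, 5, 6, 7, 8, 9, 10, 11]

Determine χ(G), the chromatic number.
Clique number ω(G) = 4 (lower bound: χ ≥ ω).
The clique on [7, 8, 10, 11] has size 4, forcing χ ≥ 4, and the coloring below uses 4 colors, so χ(G) = 4.
A valid 4-coloring: color 1: [3, 4, 11]; color 2: [2, 5, 8]; color 3: [9, 10]; color 4: [6, 7].

χ(G) = 4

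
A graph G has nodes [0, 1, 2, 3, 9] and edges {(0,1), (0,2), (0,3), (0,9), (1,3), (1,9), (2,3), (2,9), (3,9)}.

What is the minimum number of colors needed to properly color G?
Clique number ω(G) = 4 (lower bound: χ ≥ ω).
The clique on [0, 1, 3, 9] has size 4, forcing χ ≥ 4, and the coloring below uses 4 colors, so χ(G) = 4.
A valid 4-coloring: color 1: [0]; color 2: [9]; color 3: [3]; color 4: [1, 2].

χ(G) = 4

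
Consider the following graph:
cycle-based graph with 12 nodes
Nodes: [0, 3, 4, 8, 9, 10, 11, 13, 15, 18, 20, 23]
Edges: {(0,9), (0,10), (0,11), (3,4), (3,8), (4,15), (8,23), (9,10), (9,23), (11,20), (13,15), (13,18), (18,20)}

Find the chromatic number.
Clique number ω(G) = 3 (lower bound: χ ≥ ω).
The clique on [0, 9, 10] has size 3, forcing χ ≥ 3, and the coloring below uses 3 colors, so χ(G) = 3.
A valid 3-coloring: color 1: [0, 3, 15, 18, 23]; color 2: [4, 8, 9, 13, 20]; color 3: [10, 11].

χ(G) = 3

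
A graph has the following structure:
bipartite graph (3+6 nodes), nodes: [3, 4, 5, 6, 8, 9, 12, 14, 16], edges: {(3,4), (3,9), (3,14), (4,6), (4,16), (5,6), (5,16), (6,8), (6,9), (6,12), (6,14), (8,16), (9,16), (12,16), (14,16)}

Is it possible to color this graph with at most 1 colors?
Edge (4,16) forces its endpoints to differ, so 1 color is not enough.

No, G is not 1-colorable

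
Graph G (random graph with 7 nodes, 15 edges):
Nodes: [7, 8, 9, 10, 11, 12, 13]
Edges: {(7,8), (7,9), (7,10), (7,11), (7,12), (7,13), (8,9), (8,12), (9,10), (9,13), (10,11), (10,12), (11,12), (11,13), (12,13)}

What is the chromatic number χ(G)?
Clique number ω(G) = 4 (lower bound: χ ≥ ω).
The clique on [7, 10, 11, 12] has size 4, forcing χ ≥ 4, and the coloring below uses 4 colors, so χ(G) = 4.
A valid 4-coloring: color 1: [7]; color 2: [9, 12]; color 3: [8, 10, 13]; color 4: [11].

χ(G) = 4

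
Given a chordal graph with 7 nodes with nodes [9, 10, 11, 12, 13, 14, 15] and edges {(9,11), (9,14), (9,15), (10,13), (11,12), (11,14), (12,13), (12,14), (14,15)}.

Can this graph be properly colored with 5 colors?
A valid 5-coloring: color 1: [13, 14]; color 2: [10, 11, 15]; color 3: [9, 12].
(χ(G) = 3 ≤ 5.)

Yes, G is 5-colorable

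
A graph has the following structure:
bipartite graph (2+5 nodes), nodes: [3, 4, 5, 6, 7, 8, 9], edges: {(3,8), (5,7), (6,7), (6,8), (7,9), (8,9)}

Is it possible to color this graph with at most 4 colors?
A valid 4-coloring: color 1: [4, 7, 8]; color 2: [3, 5, 6, 9].
(χ(G) = 2 ≤ 4.)

Yes, G is 4-colorable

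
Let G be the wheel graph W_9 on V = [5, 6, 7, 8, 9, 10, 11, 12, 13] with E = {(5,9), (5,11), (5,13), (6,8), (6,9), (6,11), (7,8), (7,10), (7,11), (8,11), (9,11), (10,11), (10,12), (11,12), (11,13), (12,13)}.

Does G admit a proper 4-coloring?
A valid 4-coloring: color 1: [11]; color 2: [5, 6, 7, 12]; color 3: [8, 9, 10, 13].
(χ(G) = 3 ≤ 4.)

Yes, G is 4-colorable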